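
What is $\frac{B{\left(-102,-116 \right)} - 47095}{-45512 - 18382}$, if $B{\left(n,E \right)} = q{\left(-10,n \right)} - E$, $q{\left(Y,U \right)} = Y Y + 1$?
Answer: $\frac{7813}{10649} \approx 0.73368$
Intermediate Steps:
$q{\left(Y,U \right)} = 1 + Y^{2}$ ($q{\left(Y,U \right)} = Y^{2} + 1 = 1 + Y^{2}$)
$B{\left(n,E \right)} = 101 - E$ ($B{\left(n,E \right)} = \left(1 + \left(-10\right)^{2}\right) - E = \left(1 + 100\right) - E = 101 - E$)
$\frac{B{\left(-102,-116 \right)} - 47095}{-45512 - 18382} = \frac{\left(101 - -116\right) - 47095}{-45512 - 18382} = \frac{\left(101 + 116\right) - 47095}{-63894} = \left(217 - 47095\right) \left(- \frac{1}{63894}\right) = \left(-46878\right) \left(- \frac{1}{63894}\right) = \frac{7813}{10649}$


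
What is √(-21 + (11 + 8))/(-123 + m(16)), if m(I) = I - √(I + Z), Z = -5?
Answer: -107*I*√2/11438 + I*√22/11438 ≈ -0.01282*I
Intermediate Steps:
m(I) = I - √(-5 + I) (m(I) = I - √(I - 5) = I - √(-5 + I))
√(-21 + (11 + 8))/(-123 + m(16)) = √(-21 + (11 + 8))/(-123 + (16 - √(-5 + 16))) = √(-21 + 19)/(-123 + (16 - √11)) = √(-2)/(-107 - √11) = (I*√2)/(-107 - √11) = I*√2/(-107 - √11)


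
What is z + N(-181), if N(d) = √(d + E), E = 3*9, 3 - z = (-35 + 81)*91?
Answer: -4183 + I*√154 ≈ -4183.0 + 12.41*I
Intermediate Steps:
z = -4183 (z = 3 - (-35 + 81)*91 = 3 - 46*91 = 3 - 1*4186 = 3 - 4186 = -4183)
E = 27
N(d) = √(27 + d) (N(d) = √(d + 27) = √(27 + d))
z + N(-181) = -4183 + √(27 - 181) = -4183 + √(-154) = -4183 + I*√154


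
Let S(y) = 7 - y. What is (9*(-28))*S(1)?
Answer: -1512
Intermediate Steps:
(9*(-28))*S(1) = (9*(-28))*(7 - 1*1) = -252*(7 - 1) = -252*6 = -1512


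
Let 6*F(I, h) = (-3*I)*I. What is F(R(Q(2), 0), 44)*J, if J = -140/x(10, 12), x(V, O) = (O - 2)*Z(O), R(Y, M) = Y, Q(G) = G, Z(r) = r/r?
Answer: 28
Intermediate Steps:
Z(r) = 1
x(V, O) = -2 + O (x(V, O) = (O - 2)*1 = (-2 + O)*1 = -2 + O)
F(I, h) = -I²/2 (F(I, h) = ((-3*I)*I)/6 = (-3*I²)/6 = -I²/2)
J = -14 (J = -140/(-2 + 12) = -140/10 = -140*⅒ = -14)
F(R(Q(2), 0), 44)*J = -½*2²*(-14) = -½*4*(-14) = -2*(-14) = 28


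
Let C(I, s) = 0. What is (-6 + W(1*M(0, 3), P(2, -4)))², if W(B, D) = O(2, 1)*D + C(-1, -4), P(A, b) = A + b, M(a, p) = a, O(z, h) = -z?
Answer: 4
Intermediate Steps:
W(B, D) = -2*D (W(B, D) = (-1*2)*D + 0 = -2*D + 0 = -2*D)
(-6 + W(1*M(0, 3), P(2, -4)))² = (-6 - 2*(2 - 4))² = (-6 - 2*(-2))² = (-6 + 4)² = (-2)² = 4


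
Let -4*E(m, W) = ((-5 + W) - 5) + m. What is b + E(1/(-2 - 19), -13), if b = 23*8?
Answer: 3985/21 ≈ 189.76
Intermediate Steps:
E(m, W) = 5/2 - W/4 - m/4 (E(m, W) = -(((-5 + W) - 5) + m)/4 = -((-10 + W) + m)/4 = -(-10 + W + m)/4 = 5/2 - W/4 - m/4)
b = 184
b + E(1/(-2 - 19), -13) = 184 + (5/2 - 1/4*(-13) - 1/(4*(-2 - 19))) = 184 + (5/2 + 13/4 - 1/4/(-21)) = 184 + (5/2 + 13/4 - 1/4*(-1/21)) = 184 + (5/2 + 13/4 + 1/84) = 184 + 121/21 = 3985/21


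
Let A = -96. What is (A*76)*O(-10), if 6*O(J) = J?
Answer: 12160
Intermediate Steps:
O(J) = J/6
(A*76)*O(-10) = (-96*76)*((1/6)*(-10)) = -7296*(-5/3) = 12160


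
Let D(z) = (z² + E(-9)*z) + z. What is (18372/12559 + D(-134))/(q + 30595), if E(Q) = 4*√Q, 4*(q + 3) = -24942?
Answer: 447689740/611786567 - 3216*I/48713 ≈ 0.73177 - 0.066019*I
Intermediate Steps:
q = -12477/2 (q = -3 + (¼)*(-24942) = -3 - 12471/2 = -12477/2 ≈ -6238.5)
D(z) = z + z² + 12*I*z (D(z) = (z² + (4*√(-9))*z) + z = (z² + (4*(3*I))*z) + z = (z² + (12*I)*z) + z = (z² + 12*I*z) + z = z + z² + 12*I*z)
(18372/12559 + D(-134))/(q + 30595) = (18372/12559 - 134*(1 - 134 + 12*I))/(-12477/2 + 30595) = (18372*(1/12559) - 134*(-133 + 12*I))/(48713/2) = (18372/12559 + (17822 - 1608*I))*(2/48713) = (223844870/12559 - 1608*I)*(2/48713) = 447689740/611786567 - 3216*I/48713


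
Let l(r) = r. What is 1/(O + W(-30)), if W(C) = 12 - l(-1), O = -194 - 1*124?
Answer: -1/305 ≈ -0.0032787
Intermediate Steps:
O = -318 (O = -194 - 124 = -318)
W(C) = 13 (W(C) = 12 - 1*(-1) = 12 + 1 = 13)
1/(O + W(-30)) = 1/(-318 + 13) = 1/(-305) = -1/305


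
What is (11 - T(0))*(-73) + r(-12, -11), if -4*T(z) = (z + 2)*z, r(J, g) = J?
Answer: -815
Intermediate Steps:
T(z) = -z*(2 + z)/4 (T(z) = -(z + 2)*z/4 = -(2 + z)*z/4 = -z*(2 + z)/4)
(11 - T(0))*(-73) + r(-12, -11) = (11 - (-1)*0*(2 + 0)/4)*(-73) - 12 = (11 - (-1)*0*2/4)*(-73) - 12 = (11 - 1*0)*(-73) - 12 = (11 + 0)*(-73) - 12 = 11*(-73) - 12 = -803 - 12 = -815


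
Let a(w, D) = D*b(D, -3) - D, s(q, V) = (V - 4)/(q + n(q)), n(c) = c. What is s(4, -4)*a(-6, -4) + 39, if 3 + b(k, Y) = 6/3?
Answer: 31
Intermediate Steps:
b(k, Y) = -1 (b(k, Y) = -3 + 6/3 = -3 + 6*(1/3) = -3 + 2 = -1)
s(q, V) = (-4 + V)/(2*q) (s(q, V) = (V - 4)/(q + q) = (-4 + V)/((2*q)) = (-4 + V)*(1/(2*q)) = (-4 + V)/(2*q))
a(w, D) = -2*D (a(w, D) = D*(-1) - D = -D - D = -2*D)
s(4, -4)*a(-6, -4) + 39 = ((1/2)*(-4 - 4)/4)*(-2*(-4)) + 39 = ((1/2)*(1/4)*(-8))*8 + 39 = -1*8 + 39 = -8 + 39 = 31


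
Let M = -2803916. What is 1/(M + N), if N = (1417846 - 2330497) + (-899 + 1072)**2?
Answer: -1/3686638 ≈ -2.7125e-7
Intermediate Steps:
N = -882722 (N = -912651 + 173**2 = -912651 + 29929 = -882722)
1/(M + N) = 1/(-2803916 - 882722) = 1/(-3686638) = -1/3686638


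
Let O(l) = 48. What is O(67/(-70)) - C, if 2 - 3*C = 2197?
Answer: 2339/3 ≈ 779.67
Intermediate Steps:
C = -2195/3 (C = 2/3 - 1/3*2197 = 2/3 - 2197/3 = -2195/3 ≈ -731.67)
O(67/(-70)) - C = 48 - 1*(-2195/3) = 48 + 2195/3 = 2339/3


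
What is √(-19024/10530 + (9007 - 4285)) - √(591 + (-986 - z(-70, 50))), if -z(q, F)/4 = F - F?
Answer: √1615368170/585 - I*√395 ≈ 68.704 - 19.875*I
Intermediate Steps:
z(q, F) = 0 (z(q, F) = -4*(F - F) = -4*0 = 0)
√(-19024/10530 + (9007 - 4285)) - √(591 + (-986 - z(-70, 50))) = √(-19024/10530 + (9007 - 4285)) - √(591 + (-986 - 1*0)) = √(-19024*1/10530 + 4722) - √(591 + (-986 + 0)) = √(-9512/5265 + 4722) - √(591 - 986) = √(24851818/5265) - √(-395) = √1615368170/585 - I*√395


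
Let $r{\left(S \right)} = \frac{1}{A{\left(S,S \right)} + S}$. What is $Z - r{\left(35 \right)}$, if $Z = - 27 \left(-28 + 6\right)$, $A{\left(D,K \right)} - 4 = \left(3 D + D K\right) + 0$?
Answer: $\frac{813185}{1369} \approx 594.0$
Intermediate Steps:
$A{\left(D,K \right)} = 4 + 3 D + D K$ ($A{\left(D,K \right)} = 4 + \left(\left(3 D + D K\right) + 0\right) = 4 + \left(3 D + D K\right) = 4 + 3 D + D K$)
$Z = 594$ ($Z = \left(-27\right) \left(-22\right) = 594$)
$r{\left(S \right)} = \frac{1}{4 + S^{2} + 4 S}$ ($r{\left(S \right)} = \frac{1}{\left(4 + 3 S + S S\right) + S} = \frac{1}{\left(4 + 3 S + S^{2}\right) + S} = \frac{1}{\left(4 + S^{2} + 3 S\right) + S} = \frac{1}{4 + S^{2} + 4 S}$)
$Z - r{\left(35 \right)} = 594 - \frac{1}{4 + 35^{2} + 4 \cdot 35} = 594 - \frac{1}{4 + 1225 + 140} = 594 - \frac{1}{1369} = \frac{813185}{1369}$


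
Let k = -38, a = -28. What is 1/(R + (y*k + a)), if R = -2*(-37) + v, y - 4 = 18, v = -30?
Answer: -1/820 ≈ -0.0012195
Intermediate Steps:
y = 22 (y = 4 + 18 = 22)
R = 44 (R = -2*(-37) - 30 = 74 - 30 = 44)
1/(R + (y*k + a)) = 1/(44 + (22*(-38) - 28)) = 1/(44 + (-836 - 28)) = 1/(44 - 864) = 1/(-820) = -1/820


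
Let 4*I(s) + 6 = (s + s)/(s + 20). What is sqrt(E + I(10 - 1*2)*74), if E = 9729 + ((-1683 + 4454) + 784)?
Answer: sqrt(645995)/7 ≈ 114.82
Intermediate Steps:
E = 13284 (E = 9729 + (2771 + 784) = 9729 + 3555 = 13284)
I(s) = -3/2 + s/(2*(20 + s)) (I(s) = -3/2 + ((s + s)/(s + 20))/4 = -3/2 + ((2*s)/(20 + s))/4 = -3/2 + (2*s/(20 + s))/4 = -3/2 + s/(2*(20 + s)))
sqrt(E + I(10 - 1*2)*74) = sqrt(13284 + ((-30 - (10 - 1*2))/(20 + (10 - 1*2)))*74) = sqrt(13284 + ((-30 - (10 - 2))/(20 + (10 - 2)))*74) = sqrt(13284 + ((-30 - 1*8)/(20 + 8))*74) = sqrt(13284 + ((-30 - 8)/28)*74) = sqrt(13284 + ((1/28)*(-38))*74) = sqrt(13284 - 19/14*74) = sqrt(13284 - 703/7) = sqrt(92285/7) = sqrt(645995)/7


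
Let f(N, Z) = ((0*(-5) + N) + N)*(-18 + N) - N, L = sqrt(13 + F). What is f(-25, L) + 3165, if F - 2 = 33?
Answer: 5340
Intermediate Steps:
F = 35 (F = 2 + 33 = 35)
L = 4*sqrt(3) (L = sqrt(13 + 35) = sqrt(48) = 4*sqrt(3) ≈ 6.9282)
f(N, Z) = -N + 2*N*(-18 + N) (f(N, Z) = ((0 + N) + N)*(-18 + N) - N = (N + N)*(-18 + N) - N = (2*N)*(-18 + N) - N = 2*N*(-18 + N) - N = -N + 2*N*(-18 + N))
f(-25, L) + 3165 = -25*(-37 + 2*(-25)) + 3165 = -25*(-37 - 50) + 3165 = -25*(-87) + 3165 = 2175 + 3165 = 5340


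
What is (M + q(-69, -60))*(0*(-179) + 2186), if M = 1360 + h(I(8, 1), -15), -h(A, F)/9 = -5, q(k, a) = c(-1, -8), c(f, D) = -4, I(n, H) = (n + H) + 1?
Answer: 3062586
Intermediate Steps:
I(n, H) = 1 + H + n (I(n, H) = (H + n) + 1 = 1 + H + n)
q(k, a) = -4
h(A, F) = 45 (h(A, F) = -9*(-5) = 45)
M = 1405 (M = 1360 + 45 = 1405)
(M + q(-69, -60))*(0*(-179) + 2186) = (1405 - 4)*(0*(-179) + 2186) = 1401*(0 + 2186) = 1401*2186 = 3062586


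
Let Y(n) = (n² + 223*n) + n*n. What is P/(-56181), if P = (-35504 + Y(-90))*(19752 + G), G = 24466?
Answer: 1741039532/56181 ≈ 30990.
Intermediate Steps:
Y(n) = 2*n² + 223*n (Y(n) = (n² + 223*n) + n² = 2*n² + 223*n)
P = -1741039532 (P = (-35504 - 90*(223 + 2*(-90)))*(19752 + 24466) = (-35504 - 90*(223 - 180))*44218 = (-35504 - 90*43)*44218 = (-35504 - 3870)*44218 = -39374*44218 = -1741039532)
P/(-56181) = -1741039532/(-56181) = -1741039532*(-1/56181) = 1741039532/56181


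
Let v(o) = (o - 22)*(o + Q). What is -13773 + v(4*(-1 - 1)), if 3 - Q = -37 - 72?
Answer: -16893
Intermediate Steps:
Q = 112 (Q = 3 - (-37 - 72) = 3 - 1*(-109) = 3 + 109 = 112)
v(o) = (-22 + o)*(112 + o) (v(o) = (o - 22)*(o + 112) = (-22 + o)*(112 + o))
-13773 + v(4*(-1 - 1)) = -13773 + (-2464 + (4*(-1 - 1))² + 90*(4*(-1 - 1))) = -13773 + (-2464 + (4*(-2))² + 90*(4*(-2))) = -13773 + (-2464 + (-8)² + 90*(-8)) = -13773 + (-2464 + 64 - 720) = -13773 - 3120 = -16893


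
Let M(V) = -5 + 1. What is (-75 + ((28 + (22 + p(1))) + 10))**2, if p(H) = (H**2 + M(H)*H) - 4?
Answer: 484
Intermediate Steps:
M(V) = -4
p(H) = -4 + H**2 - 4*H (p(H) = (H**2 - 4*H) - 4 = -4 + H**2 - 4*H)
(-75 + ((28 + (22 + p(1))) + 10))**2 = (-75 + ((28 + (22 + (-4 + 1**2 - 4*1))) + 10))**2 = (-75 + ((28 + (22 + (-4 + 1 - 4))) + 10))**2 = (-75 + ((28 + (22 - 7)) + 10))**2 = (-75 + ((28 + 15) + 10))**2 = (-75 + (43 + 10))**2 = (-75 + 53)**2 = (-22)**2 = 484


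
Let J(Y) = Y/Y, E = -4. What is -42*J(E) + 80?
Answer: 38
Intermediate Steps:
J(Y) = 1
-42*J(E) + 80 = -42*1 + 80 = -42 + 80 = 38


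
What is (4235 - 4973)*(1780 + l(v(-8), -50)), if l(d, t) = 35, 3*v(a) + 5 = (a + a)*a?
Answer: -1339470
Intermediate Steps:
v(a) = -5/3 + 2*a**2/3 (v(a) = -5/3 + ((a + a)*a)/3 = -5/3 + ((2*a)*a)/3 = -5/3 + (2*a**2)/3 = -5/3 + 2*a**2/3)
(4235 - 4973)*(1780 + l(v(-8), -50)) = (4235 - 4973)*(1780 + 35) = -738*1815 = -1339470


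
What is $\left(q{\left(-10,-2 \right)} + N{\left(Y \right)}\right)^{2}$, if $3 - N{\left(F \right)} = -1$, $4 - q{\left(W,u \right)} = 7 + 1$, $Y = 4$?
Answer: $0$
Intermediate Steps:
$q{\left(W,u \right)} = -4$ ($q{\left(W,u \right)} = 4 - \left(7 + 1\right) = 4 - 8 = -4$)
$N{\left(F \right)} = 4$ ($N{\left(F \right)} = 3 - -1 = 3 + 1 = 4$)
$\left(q{\left(-10,-2 \right)} + N{\left(Y \right)}\right)^{2} = \left(-4 + 4\right)^{2} = 0^{2} = 0$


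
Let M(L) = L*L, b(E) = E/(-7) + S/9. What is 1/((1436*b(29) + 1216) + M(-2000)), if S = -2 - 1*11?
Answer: 63/251571136 ≈ 2.5043e-7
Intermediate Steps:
S = -13 (S = -2 - 11 = -13)
b(E) = -13/9 - E/7 (b(E) = E/(-7) - 13/9 = E*(-1/7) - 13*1/9 = -E/7 - 13/9 = -13/9 - E/7)
M(L) = L**2
1/((1436*b(29) + 1216) + M(-2000)) = 1/((1436*(-13/9 - 1/7*29) + 1216) + (-2000)**2) = 1/((1436*(-13/9 - 29/7) + 1216) + 4000000) = 1/((1436*(-352/63) + 1216) + 4000000) = 1/((-505472/63 + 1216) + 4000000) = 1/(-428864/63 + 4000000) = 1/(251571136/63) = 63/251571136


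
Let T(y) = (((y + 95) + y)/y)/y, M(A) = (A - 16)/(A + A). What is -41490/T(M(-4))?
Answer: -20745/8 ≈ -2593.1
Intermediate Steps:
M(A) = (-16 + A)/(2*A) (M(A) = (-16 + A)/((2*A)) = (-16 + A)*(1/(2*A)) = (-16 + A)/(2*A))
T(y) = (95 + 2*y)/y² (T(y) = (((95 + y) + y)/y)/y = ((95 + 2*y)/y)/y = (95 + 2*y)/y²)
-41490/T(M(-4)) = -41490*(-16 - 4)²/(64*(95 + 2*((½)*(-16 - 4)/(-4)))) = -41490*25/(4*(95 + 2*((½)*(-¼)*(-20)))) = -41490*25/(4*(95 + 2*(5/2))) = -41490*25/(4*(95 + 5)) = -41490/((4/25)*100) = -41490/16 = -41490*1/16 = -20745/8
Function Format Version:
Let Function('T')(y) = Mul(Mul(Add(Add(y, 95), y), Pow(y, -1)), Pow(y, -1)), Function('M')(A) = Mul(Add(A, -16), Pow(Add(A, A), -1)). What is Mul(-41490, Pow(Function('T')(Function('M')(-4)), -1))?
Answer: Rational(-20745, 8) ≈ -2593.1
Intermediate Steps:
Function('M')(A) = Mul(Rational(1, 2), Pow(A, -1), Add(-16, A)) (Function('M')(A) = Mul(Add(-16, A), Pow(Mul(2, A), -1)) = Mul(Add(-16, A), Mul(Rational(1, 2), Pow(A, -1))) = Mul(Rational(1, 2), Pow(A, -1), Add(-16, A)))
Function('T')(y) = Mul(Pow(y, -2), Add(95, Mul(2, y))) (Function('T')(y) = Mul(Mul(Add(Add(95, y), y), Pow(y, -1)), Pow(y, -1)) = Mul(Mul(Add(95, Mul(2, y)), Pow(y, -1)), Pow(y, -1)) = Mul(Mul(Pow(y, -1), Add(95, Mul(2, y))), Pow(y, -1)) = Mul(Pow(y, -2), Add(95, Mul(2, y))))
Mul(-41490, Pow(Function('T')(Function('M')(-4)), -1)) = Mul(-41490, Pow(Mul(Pow(Mul(Rational(1, 2), Pow(-4, -1), Add(-16, -4)), -2), Add(95, Mul(2, Mul(Rational(1, 2), Pow(-4, -1), Add(-16, -4))))), -1)) = Mul(-41490, Pow(Mul(Pow(Mul(Rational(1, 2), Rational(-1, 4), -20), -2), Add(95, Mul(2, Mul(Rational(1, 2), Rational(-1, 4), -20)))), -1)) = Mul(-41490, Pow(Mul(Pow(Rational(5, 2), -2), Add(95, Mul(2, Rational(5, 2)))), -1)) = Mul(-41490, Pow(Mul(Rational(4, 25), Add(95, 5)), -1)) = Mul(-41490, Pow(Mul(Rational(4, 25), 100), -1)) = Mul(-41490, Pow(16, -1)) = Mul(-41490, Rational(1, 16)) = Rational(-20745, 8)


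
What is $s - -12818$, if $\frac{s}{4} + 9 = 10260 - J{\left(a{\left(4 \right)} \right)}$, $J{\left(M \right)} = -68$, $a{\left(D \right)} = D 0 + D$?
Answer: $54094$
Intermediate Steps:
$a{\left(D \right)} = D$ ($a{\left(D \right)} = 0 + D = D$)
$s = 41276$ ($s = -36 + 4 \left(10260 - -68\right) = -36 + 4 \left(10260 + 68\right) = -36 + 4 \cdot 10328 = -36 + 41312 = 41276$)
$s - -12818 = 41276 - -12818 = 41276 + 12818 = 54094$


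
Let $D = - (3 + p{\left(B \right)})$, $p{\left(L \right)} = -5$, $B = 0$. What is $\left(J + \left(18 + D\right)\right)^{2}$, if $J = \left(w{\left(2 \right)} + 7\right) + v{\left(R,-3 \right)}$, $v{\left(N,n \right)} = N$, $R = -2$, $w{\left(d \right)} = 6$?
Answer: $961$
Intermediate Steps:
$D = 2$ ($D = - (3 - 5) = \left(-1\right) \left(-2\right) = 2$)
$J = 11$ ($J = \left(6 + 7\right) - 2 = 13 - 2 = 11$)
$\left(J + \left(18 + D\right)\right)^{2} = \left(11 + \left(18 + 2\right)\right)^{2} = \left(11 + 20\right)^{2} = 31^{2} = 961$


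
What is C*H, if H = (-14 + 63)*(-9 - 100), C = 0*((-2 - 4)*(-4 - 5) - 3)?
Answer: 0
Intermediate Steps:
C = 0 (C = 0*(-6*(-9) - 3) = 0*(54 - 3) = 0*51 = 0)
H = -5341 (H = 49*(-109) = -5341)
C*H = 0*(-5341) = 0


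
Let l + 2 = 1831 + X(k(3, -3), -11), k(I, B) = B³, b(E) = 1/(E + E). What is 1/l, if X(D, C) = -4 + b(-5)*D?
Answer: 10/18277 ≈ 0.00054714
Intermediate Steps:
b(E) = 1/(2*E)
X(D, C) = -4 - D/10 (X(D, C) = -4 + ((½)/(-5))*D = -4 + ((½)*(-⅕))*D = -4 - D/10)
l = 18277/10 (l = -2 + (1831 + (-4 - ⅒*(-3)³)) = -2 + (1831 + (-4 - ⅒*(-27))) = -2 + (1831 + (-4 + 27/10)) = -2 + (1831 - 13/10) = -2 + 18297/10 = 18277/10 ≈ 1827.7)
1/l = 1/(18277/10) = 10/18277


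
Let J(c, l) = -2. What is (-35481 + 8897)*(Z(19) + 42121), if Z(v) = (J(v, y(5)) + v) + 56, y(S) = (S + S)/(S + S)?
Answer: -1121685296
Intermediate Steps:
y(S) = 1 (y(S) = (2*S)/((2*S)) = (2*S)*(1/(2*S)) = 1)
Z(v) = 54 + v (Z(v) = (-2 + v) + 56 = 54 + v)
(-35481 + 8897)*(Z(19) + 42121) = (-35481 + 8897)*((54 + 19) + 42121) = -26584*(73 + 42121) = -26584*42194 = -1121685296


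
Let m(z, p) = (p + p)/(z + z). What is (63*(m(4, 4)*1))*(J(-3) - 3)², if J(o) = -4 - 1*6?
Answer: 10647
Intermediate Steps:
J(o) = -10 (J(o) = -4 - 6 = -10)
m(z, p) = p/z (m(z, p) = (2*p)/((2*z)) = (2*p)*(1/(2*z)) = p/z)
(63*(m(4, 4)*1))*(J(-3) - 3)² = (63*((4/4)*1))*(-10 - 3)² = (63*((4*(¼))*1))*(-13)² = (63*(1*1))*169 = (63*1)*169 = 63*169 = 10647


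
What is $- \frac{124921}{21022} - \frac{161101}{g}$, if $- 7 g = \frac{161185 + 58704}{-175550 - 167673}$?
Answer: $- \frac{8136697251187311}{4622506558} \approx -1.7602 \cdot 10^{6}$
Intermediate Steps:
$g = \frac{219889}{2402561}$ ($g = - \frac{\left(161185 + 58704\right) \frac{1}{-175550 - 167673}}{7} = - \frac{219889 \frac{1}{-343223}}{7} = - \frac{219889 \left(- \frac{1}{343223}\right)}{7} = \left(- \frac{1}{7}\right) \left(- \frac{219889}{343223}\right) = \frac{219889}{2402561} \approx 0.091523$)
$- \frac{124921}{21022} - \frac{161101}{g} = - \frac{124921}{21022} - \frac{161101}{\frac{219889}{2402561}} = \left(-124921\right) \frac{1}{21022} - \frac{387054979661}{219889} = - \frac{124921}{21022} - \frac{387054979661}{219889} = - \frac{8136697251187311}{4622506558}$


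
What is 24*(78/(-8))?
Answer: -234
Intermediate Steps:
24*(78/(-8)) = 24*(78*(-⅛)) = 24*(-39/4) = -234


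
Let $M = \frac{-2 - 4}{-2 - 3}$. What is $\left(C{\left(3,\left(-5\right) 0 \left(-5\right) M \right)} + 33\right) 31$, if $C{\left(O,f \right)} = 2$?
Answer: $1085$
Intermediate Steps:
$M = \frac{6}{5}$ ($M = - \frac{6}{-5} = \left(-6\right) \left(- \frac{1}{5}\right) = \frac{6}{5} \approx 1.2$)
$\left(C{\left(3,\left(-5\right) 0 \left(-5\right) M \right)} + 33\right) 31 = \left(2 + 33\right) 31 = 35 \cdot 31 = 1085$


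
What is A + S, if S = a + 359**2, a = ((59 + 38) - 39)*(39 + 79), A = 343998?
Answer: 479723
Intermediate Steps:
a = 6844 (a = (97 - 39)*118 = 58*118 = 6844)
S = 135725 (S = 6844 + 359**2 = 6844 + 128881 = 135725)
A + S = 343998 + 135725 = 479723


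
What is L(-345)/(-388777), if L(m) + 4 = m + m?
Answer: 694/388777 ≈ 0.0017851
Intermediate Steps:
L(m) = -4 + 2*m (L(m) = -4 + (m + m) = -4 + 2*m)
L(-345)/(-388777) = (-4 + 2*(-345))/(-388777) = (-4 - 690)*(-1/388777) = -694*(-1/388777) = 694/388777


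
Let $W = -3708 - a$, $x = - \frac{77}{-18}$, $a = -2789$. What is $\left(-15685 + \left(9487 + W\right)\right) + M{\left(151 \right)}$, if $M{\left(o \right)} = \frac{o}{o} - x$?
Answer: $- \frac{128165}{18} \approx -7120.3$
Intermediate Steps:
$x = \frac{77}{18}$ ($x = \left(-77\right) \left(- \frac{1}{18}\right) = \frac{77}{18} \approx 4.2778$)
$W = -919$ ($W = -3708 - -2789 = -3708 + 2789 = -919$)
$M{\left(o \right)} = - \frac{59}{18}$ ($M{\left(o \right)} = \frac{o}{o} - \frac{77}{18} = 1 - \frac{77}{18} = - \frac{59}{18}$)
$\left(-15685 + \left(9487 + W\right)\right) + M{\left(151 \right)} = \left(-15685 + \left(9487 - 919\right)\right) - \frac{59}{18} = \left(-15685 + 8568\right) - \frac{59}{18} = -7117 - \frac{59}{18} = - \frac{128165}{18}$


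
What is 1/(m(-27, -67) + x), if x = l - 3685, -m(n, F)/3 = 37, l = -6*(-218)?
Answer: -1/2488 ≈ -0.00040193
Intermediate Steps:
l = 1308
m(n, F) = -111 (m(n, F) = -3*37 = -111)
x = -2377 (x = 1308 - 3685 = -2377)
1/(m(-27, -67) + x) = 1/(-111 - 2377) = 1/(-2488) = -1/2488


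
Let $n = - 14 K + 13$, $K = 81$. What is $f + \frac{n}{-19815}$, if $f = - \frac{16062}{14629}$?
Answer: $- \frac{301869421}{289873635} \approx -1.0414$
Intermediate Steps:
$f = - \frac{16062}{14629}$ ($f = \left(-16062\right) \frac{1}{14629} = - \frac{16062}{14629} \approx -1.098$)
$n = -1121$ ($n = \left(-14\right) 81 + 13 = -1134 + 13 = -1121$)
$f + \frac{n}{-19815} = - \frac{16062}{14629} - \frac{1121}{-19815} = - \frac{16062}{14629} - - \frac{1121}{19815} = - \frac{16062}{14629} + \frac{1121}{19815} = - \frac{301869421}{289873635}$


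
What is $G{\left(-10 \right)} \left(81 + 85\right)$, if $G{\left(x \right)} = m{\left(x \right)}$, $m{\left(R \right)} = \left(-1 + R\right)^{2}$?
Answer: $20086$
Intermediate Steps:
$G{\left(x \right)} = \left(-1 + x\right)^{2}$
$G{\left(-10 \right)} \left(81 + 85\right) = \left(-1 - 10\right)^{2} \left(81 + 85\right) = \left(-11\right)^{2} \cdot 166 = 121 \cdot 166 = 20086$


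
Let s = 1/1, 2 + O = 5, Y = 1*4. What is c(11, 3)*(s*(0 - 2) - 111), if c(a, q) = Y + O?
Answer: -791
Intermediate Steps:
Y = 4
O = 3 (O = -2 + 5 = 3)
c(a, q) = 7 (c(a, q) = 4 + 3 = 7)
s = 1 (s = 1*1 = 1)
c(11, 3)*(s*(0 - 2) - 111) = 7*(1*(0 - 2) - 111) = 7*(1*(-2) - 111) = 7*(-2 - 111) = 7*(-113) = -791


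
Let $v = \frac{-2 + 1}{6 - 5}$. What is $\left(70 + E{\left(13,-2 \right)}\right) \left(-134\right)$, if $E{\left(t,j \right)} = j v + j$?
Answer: $-9380$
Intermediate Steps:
$v = -1$ ($v = - 1^{-1} = \left(-1\right) 1 = -1$)
$E{\left(t,j \right)} = 0$ ($E{\left(t,j \right)} = j \left(-1\right) + j = - j + j = 0$)
$\left(70 + E{\left(13,-2 \right)}\right) \left(-134\right) = \left(70 + 0\right) \left(-134\right) = 70 \left(-134\right) = -9380$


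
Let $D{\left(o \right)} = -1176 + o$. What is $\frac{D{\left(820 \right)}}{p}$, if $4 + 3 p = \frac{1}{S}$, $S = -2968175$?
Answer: $\frac{1056670300}{3957567} \approx 267.0$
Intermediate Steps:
$p = - \frac{3957567}{2968175}$ ($p = - \frac{4}{3} + \frac{1}{3 \left(-2968175\right)} = - \frac{4}{3} + \frac{1}{3} \left(- \frac{1}{2968175}\right) = - \frac{4}{3} - \frac{1}{8904525} = - \frac{3957567}{2968175} \approx -1.3333$)
$\frac{D{\left(820 \right)}}{p} = \frac{-1176 + 820}{- \frac{3957567}{2968175}} = \left(-356\right) \left(- \frac{2968175}{3957567}\right) = \frac{1056670300}{3957567}$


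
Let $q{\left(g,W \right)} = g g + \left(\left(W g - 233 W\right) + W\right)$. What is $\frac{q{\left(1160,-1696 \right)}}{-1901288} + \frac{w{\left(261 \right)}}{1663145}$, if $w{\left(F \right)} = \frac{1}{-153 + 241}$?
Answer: $\frac{4176436741021}{34783293938360} \approx 0.12007$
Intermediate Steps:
$q{\left(g,W \right)} = g^{2} - 232 W + W g$ ($q{\left(g,W \right)} = g^{2} + \left(\left(- 233 W + W g\right) + W\right) = g^{2} + \left(- 232 W + W g\right) = g^{2} - 232 W + W g$)
$w{\left(F \right)} = \frac{1}{88}$
$\frac{q{\left(1160,-1696 \right)}}{-1901288} + \frac{w{\left(261 \right)}}{1663145} = \frac{1160^{2} - -393472 - 1967360}{-1901288} + \frac{1}{88 \cdot 1663145} = \left(1345600 + 393472 - 1967360\right) \left(- \frac{1}{1901288}\right) + \frac{1}{88} \cdot \frac{1}{1663145} = \left(-228288\right) \left(- \frac{1}{1901288}\right) + \frac{1}{146356760} = \frac{28536}{237661} + \frac{1}{146356760} = \frac{4176436741021}{34783293938360}$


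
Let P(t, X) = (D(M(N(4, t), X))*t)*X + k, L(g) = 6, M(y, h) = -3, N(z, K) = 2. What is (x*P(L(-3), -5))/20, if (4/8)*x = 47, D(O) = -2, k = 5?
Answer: 611/2 ≈ 305.50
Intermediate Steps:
x = 94 (x = 2*47 = 94)
P(t, X) = 5 - 2*X*t (P(t, X) = (-2*t)*X + 5 = -2*X*t + 5 = 5 - 2*X*t)
(x*P(L(-3), -5))/20 = (94*(5 - 2*(-5)*6))/20 = (94*(5 + 60))*(1/20) = (94*65)*(1/20) = 6110*(1/20) = 611/2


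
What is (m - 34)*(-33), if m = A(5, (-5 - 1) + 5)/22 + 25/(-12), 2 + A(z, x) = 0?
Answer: 4775/4 ≈ 1193.8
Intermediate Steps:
A(z, x) = -2 (A(z, x) = -2 + 0 = -2)
m = -287/132 (m = -2/22 + 25/(-12) = -2*1/22 + 25*(-1/12) = -1/11 - 25/12 = -287/132 ≈ -2.1742)
(m - 34)*(-33) = (-287/132 - 34)*(-33) = -4775/132*(-33) = 4775/4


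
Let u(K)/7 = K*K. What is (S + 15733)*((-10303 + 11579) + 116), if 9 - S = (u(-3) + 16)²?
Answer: 13225392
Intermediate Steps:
u(K) = 7*K² (u(K) = 7*(K*K) = 7*K²)
S = -6232 (S = 9 - (7*(-3)² + 16)² = 9 - (7*9 + 16)² = 9 - (63 + 16)² = 9 - 1*79² = 9 - 1*6241 = 9 - 6241 = -6232)
(S + 15733)*((-10303 + 11579) + 116) = (-6232 + 15733)*((-10303 + 11579) + 116) = 9501*(1276 + 116) = 9501*1392 = 13225392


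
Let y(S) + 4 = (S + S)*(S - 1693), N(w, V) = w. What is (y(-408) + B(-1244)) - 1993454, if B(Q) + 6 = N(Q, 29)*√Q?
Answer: -279048 - 2488*I*√311 ≈ -2.7905e+5 - 43876.0*I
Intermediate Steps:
y(S) = -4 + 2*S*(-1693 + S) (y(S) = -4 + (S + S)*(S - 1693) = -4 + (2*S)*(-1693 + S) = -4 + 2*S*(-1693 + S))
B(Q) = -6 + Q^(3/2) (B(Q) = -6 + Q*√Q = -6 + Q^(3/2))
(y(-408) + B(-1244)) - 1993454 = ((-4 - 3386*(-408) + 2*(-408)²) + (-6 + (-1244)^(3/2))) - 1993454 = ((-4 + 1381488 + 2*166464) + (-6 - 2488*I*√311)) - 1993454 = ((-4 + 1381488 + 332928) + (-6 - 2488*I*√311)) - 1993454 = (1714412 + (-6 - 2488*I*√311)) - 1993454 = (1714406 - 2488*I*√311) - 1993454 = -279048 - 2488*I*√311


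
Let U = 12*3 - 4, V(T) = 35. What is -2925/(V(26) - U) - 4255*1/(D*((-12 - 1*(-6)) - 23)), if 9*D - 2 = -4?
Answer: -94845/58 ≈ -1635.3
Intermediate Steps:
D = -2/9 (D = 2/9 + (⅑)*(-4) = 2/9 - 4/9 = -2/9 ≈ -0.22222)
U = 32 (U = 36 - 4 = 32)
-2925/(V(26) - U) - 4255*1/(D*((-12 - 1*(-6)) - 23)) = -2925/(35 - 1*32) - 4255*(-9/(2*((-12 - 1*(-6)) - 23))) = -2925/(35 - 32) - 4255*(-9/(2*((-12 + 6) - 23))) = -2925/3 - 4255*(-9/(2*(-6 - 23))) = -2925*⅓ - 4255/((-2/9*(-29))) = -975 - 4255/58/9 = -975 - 4255*9/58 = -975 - 38295/58 = -94845/58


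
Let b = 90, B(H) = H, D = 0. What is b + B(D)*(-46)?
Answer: 90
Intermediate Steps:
b + B(D)*(-46) = 90 + 0*(-46) = 90 + 0 = 90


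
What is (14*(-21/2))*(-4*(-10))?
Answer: -5880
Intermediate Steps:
(14*(-21/2))*(-4*(-10)) = (14*(-21*½))*40 = (14*(-21/2))*40 = -147*40 = -5880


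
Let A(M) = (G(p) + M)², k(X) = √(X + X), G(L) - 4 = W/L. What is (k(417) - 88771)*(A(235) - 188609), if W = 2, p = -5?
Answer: 292232001496/25 - 3291976*√834/25 ≈ 1.1685e+10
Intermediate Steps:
G(L) = 4 + 2/L
k(X) = √2*√X (k(X) = √(2*X) = √2*√X)
A(M) = (18/5 + M)² (A(M) = ((4 + 2/(-5)) + M)² = ((4 + 2*(-⅕)) + M)² = ((4 - ⅖) + M)² = (18/5 + M)²)
(k(417) - 88771)*(A(235) - 188609) = (√2*√417 - 88771)*((18 + 5*235)²/25 - 188609) = (√834 - 88771)*((18 + 1175)²/25 - 188609) = (-88771 + √834)*((1/25)*1193² - 188609) = (-88771 + √834)*((1/25)*1423249 - 188609) = (-88771 + √834)*(1423249/25 - 188609) = (-88771 + √834)*(-3291976/25) = 292232001496/25 - 3291976*√834/25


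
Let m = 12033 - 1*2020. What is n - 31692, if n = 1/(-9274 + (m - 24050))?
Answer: -738772213/23311 ≈ -31692.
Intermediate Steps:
m = 10013 (m = 12033 - 2020 = 10013)
n = -1/23311 (n = 1/(-9274 + (10013 - 24050)) = 1/(-9274 - 14037) = 1/(-23311) = -1/23311 ≈ -4.2898e-5)
n - 31692 = -1/23311 - 31692 = -738772213/23311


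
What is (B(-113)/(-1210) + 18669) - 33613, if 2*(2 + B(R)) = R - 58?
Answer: -7232861/484 ≈ -14944.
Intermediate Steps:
B(R) = -31 + R/2 (B(R) = -2 + (R - 58)/2 = -2 + (-58 + R)/2 = -2 + (-29 + R/2) = -31 + R/2)
(B(-113)/(-1210) + 18669) - 33613 = ((-31 + (1/2)*(-113))/(-1210) + 18669) - 33613 = ((-31 - 113/2)*(-1/1210) + 18669) - 33613 = (-175/2*(-1/1210) + 18669) - 33613 = (35/484 + 18669) - 33613 = 9035831/484 - 33613 = -7232861/484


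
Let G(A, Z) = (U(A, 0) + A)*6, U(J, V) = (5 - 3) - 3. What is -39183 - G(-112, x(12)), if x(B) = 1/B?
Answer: -38505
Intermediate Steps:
U(J, V) = -1 (U(J, V) = 2 - 3 = -1)
G(A, Z) = -6 + 6*A (G(A, Z) = (-1 + A)*6 = -6 + 6*A)
-39183 - G(-112, x(12)) = -39183 - (-6 + 6*(-112)) = -39183 - (-6 - 672) = -39183 - 1*(-678) = -39183 + 678 = -38505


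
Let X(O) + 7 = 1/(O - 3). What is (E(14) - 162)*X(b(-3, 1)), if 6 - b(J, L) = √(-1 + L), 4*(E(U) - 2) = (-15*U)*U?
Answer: 17900/3 ≈ 5966.7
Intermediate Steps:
E(U) = 2 - 15*U²/4 (E(U) = 2 + ((-15*U)*U)/4 = 2 + (-15*U²)/4 = 2 - 15*U²/4)
b(J, L) = 6 - √(-1 + L)
X(O) = -7 + 1/(-3 + O) (X(O) = -7 + 1/(O - 3) = -7 + 1/(-3 + O))
(E(14) - 162)*X(b(-3, 1)) = ((2 - 15/4*14²) - 162)*((22 - 7*(6 - √(-1 + 1)))/(-3 + (6 - √(-1 + 1)))) = ((2 - 15/4*196) - 162)*((22 - 7*(6 - √0))/(-3 + (6 - √0))) = ((2 - 735) - 162)*((22 - 7*(6 - 1*0))/(-3 + (6 - 1*0))) = (-733 - 162)*((22 - 7*(6 + 0))/(-3 + (6 + 0))) = -895*(22 - 7*6)/(-3 + 6) = -895*(22 - 42)/3 = -895*(-20)/3 = -895*(-20/3) = 17900/3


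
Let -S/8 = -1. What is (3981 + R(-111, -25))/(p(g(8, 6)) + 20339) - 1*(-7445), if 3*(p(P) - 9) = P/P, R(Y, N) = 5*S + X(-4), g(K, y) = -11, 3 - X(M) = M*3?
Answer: 454492133/61045 ≈ 7445.2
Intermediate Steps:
X(M) = 3 - 3*M (X(M) = 3 - M*3 = 3 - 3*M)
S = 8 (S = -8*(-1) = 8)
R(Y, N) = 55 (R(Y, N) = 5*8 + (3 - 3*(-4)) = 40 + (3 + 12) = 40 + 15 = 55)
p(P) = 28/3 (p(P) = 9 + (P/P)/3 = 9 + (⅓)*1 = 9 + ⅓ = 28/3)
(3981 + R(-111, -25))/(p(g(8, 6)) + 20339) - 1*(-7445) = (3981 + 55)/(28/3 + 20339) - 1*(-7445) = 4036/(61045/3) + 7445 = 4036*(3/61045) + 7445 = 12108/61045 + 7445 = 454492133/61045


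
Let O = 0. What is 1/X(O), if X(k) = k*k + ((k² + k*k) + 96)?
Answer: 1/96 ≈ 0.010417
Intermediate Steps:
X(k) = 96 + 3*k² (X(k) = k² + ((k² + k²) + 96) = k² + (2*k² + 96) = k² + (96 + 2*k²) = 96 + 3*k²)
1/X(O) = 1/(96 + 3*0²) = 1/(96 + 3*0) = 1/(96 + 0) = 1/96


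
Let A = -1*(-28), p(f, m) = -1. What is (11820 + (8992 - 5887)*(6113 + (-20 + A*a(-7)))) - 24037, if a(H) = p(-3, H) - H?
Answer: 19428188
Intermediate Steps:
A = 28
a(H) = -1 - H
(11820 + (8992 - 5887)*(6113 + (-20 + A*a(-7)))) - 24037 = (11820 + (8992 - 5887)*(6113 + (-20 + 28*(-1 - 1*(-7))))) - 24037 = (11820 + 3105*(6113 + (-20 + 28*(-1 + 7)))) - 24037 = (11820 + 3105*(6113 + (-20 + 28*6))) - 24037 = (11820 + 3105*(6113 + (-20 + 168))) - 24037 = (11820 + 3105*(6113 + 148)) - 24037 = (11820 + 3105*6261) - 24037 = (11820 + 19440405) - 24037 = 19452225 - 24037 = 19428188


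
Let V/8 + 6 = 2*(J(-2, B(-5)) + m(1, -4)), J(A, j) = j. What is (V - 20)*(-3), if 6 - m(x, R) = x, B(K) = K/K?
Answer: -84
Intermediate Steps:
B(K) = 1
m(x, R) = 6 - x
V = 48 (V = -48 + 8*(2*(1 + (6 - 1*1))) = -48 + 8*(2*(1 + (6 - 1))) = -48 + 8*(2*(1 + 5)) = -48 + 8*(2*6) = -48 + 8*12 = -48 + 96 = 48)
(V - 20)*(-3) = (48 - 20)*(-3) = 28*(-3) = -84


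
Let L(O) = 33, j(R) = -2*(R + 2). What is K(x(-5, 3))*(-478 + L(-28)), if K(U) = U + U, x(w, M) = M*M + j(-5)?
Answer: -13350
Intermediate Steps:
j(R) = -4 - 2*R (j(R) = -2*(2 + R) = -4 - 2*R)
x(w, M) = 6 + M² (x(w, M) = M*M + (-4 - 2*(-5)) = M² + (-4 + 10) = M² + 6 = 6 + M²)
K(U) = 2*U
K(x(-5, 3))*(-478 + L(-28)) = (2*(6 + 3²))*(-478 + 33) = (2*(6 + 9))*(-445) = (2*15)*(-445) = 30*(-445) = -13350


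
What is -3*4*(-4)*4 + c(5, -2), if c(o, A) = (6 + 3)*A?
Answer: 174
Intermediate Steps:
c(o, A) = 9*A
-3*4*(-4)*4 + c(5, -2) = -3*4*(-4)*4 + 9*(-2) = -(-48)*4 - 18 = -3*(-64) - 18 = 192 - 18 = 174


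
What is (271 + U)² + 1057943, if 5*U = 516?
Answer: 29949216/25 ≈ 1.1980e+6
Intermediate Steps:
U = 516/5 (U = (⅕)*516 = 516/5 ≈ 103.20)
(271 + U)² + 1057943 = (271 + 516/5)² + 1057943 = (1871/5)² + 1057943 = 3500641/25 + 1057943 = 29949216/25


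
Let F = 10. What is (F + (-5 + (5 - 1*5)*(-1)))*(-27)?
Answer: -135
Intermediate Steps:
(F + (-5 + (5 - 1*5)*(-1)))*(-27) = (10 + (-5 + (5 - 1*5)*(-1)))*(-27) = (10 + (-5 + (5 - 5)*(-1)))*(-27) = (10 + (-5 + 0*(-1)))*(-27) = (10 + (-5 + 0))*(-27) = (10 - 5)*(-27) = 5*(-27) = -135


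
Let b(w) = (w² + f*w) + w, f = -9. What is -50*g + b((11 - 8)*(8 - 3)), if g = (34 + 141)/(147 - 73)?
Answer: -490/37 ≈ -13.243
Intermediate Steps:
g = 175/74 ≈ 2.3649
b(w) = w² - 8*w (b(w) = (w² - 9*w) + w = w² - 8*w)
-50*g + b((11 - 8)*(8 - 3)) = -50*175/74 + ((11 - 8)*(8 - 3))*(-8 + (11 - 8)*(8 - 3)) = -4375/37 + (3*5)*(-8 + 3*5) = -4375/37 + 15*(-8 + 15) = -4375/37 + 15*7 = -4375/37 + 105 = -490/37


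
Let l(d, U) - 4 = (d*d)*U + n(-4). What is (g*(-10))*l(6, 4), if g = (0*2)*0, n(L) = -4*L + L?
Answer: 0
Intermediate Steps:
n(L) = -3*L
l(d, U) = 16 + U*d² (l(d, U) = 4 + ((d*d)*U - 3*(-4)) = 4 + (d²*U + 12) = 4 + (U*d² + 12) = 4 + (12 + U*d²) = 16 + U*d²)
g = 0 (g = 0*0 = 0)
(g*(-10))*l(6, 4) = (0*(-10))*(16 + 4*6²) = 0*(16 + 4*36) = 0*(16 + 144) = 0*160 = 0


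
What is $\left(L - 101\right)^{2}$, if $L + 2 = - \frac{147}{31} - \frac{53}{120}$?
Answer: $\frac{161960368249}{13838400} \approx 11704.0$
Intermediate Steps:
$L = - \frac{26723}{3720}$ ($L = -2 - \left(\frac{53}{120} + \frac{147}{31}\right) = -2 - \frac{19283}{3720} = - \frac{26723}{3720} \approx -7.1836$)
$\left(L - 101\right)^{2} = \left(- \frac{26723}{3720} - 101\right)^{2} = \left(- \frac{402443}{3720}\right)^{2} = \frac{161960368249}{13838400}$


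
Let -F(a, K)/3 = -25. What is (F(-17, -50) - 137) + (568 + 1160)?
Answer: 1666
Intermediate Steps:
F(a, K) = 75 (F(a, K) = -3*(-25) = 75)
(F(-17, -50) - 137) + (568 + 1160) = (75 - 137) + (568 + 1160) = -62 + 1728 = 1666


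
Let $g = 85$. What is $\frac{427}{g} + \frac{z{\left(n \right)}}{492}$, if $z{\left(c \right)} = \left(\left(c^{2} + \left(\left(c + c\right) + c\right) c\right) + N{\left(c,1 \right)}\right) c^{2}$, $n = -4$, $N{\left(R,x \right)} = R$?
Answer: $\frac{24307}{3485} \approx 6.9747$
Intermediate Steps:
$z{\left(c \right)} = c^{2} \left(c + 4 c^{2}\right)$ ($z{\left(c \right)} = \left(\left(c^{2} + \left(\left(c + c\right) + c\right) c\right) + c\right) c^{2} = \left(\left(c^{2} + \left(2 c + c\right) c\right) + c\right) c^{2} = \left(\left(c^{2} + 3 c c\right) + c\right) c^{2} = \left(\left(c^{2} + 3 c^{2}\right) + c\right) c^{2} = \left(4 c^{2} + c\right) c^{2} = \left(c + 4 c^{2}\right) c^{2} = c^{2} \left(c + 4 c^{2}\right)$)
$\frac{427}{g} + \frac{z{\left(n \right)}}{492} = \frac{427}{85} + \frac{\left(-4\right)^{3} \left(1 + 4 \left(-4\right)\right)}{492} = 427 \cdot \frac{1}{85} + - 64 \left(1 - 16\right) \frac{1}{492} = \frac{427}{85} + \left(-64\right) \left(-15\right) \frac{1}{492} = \frac{427}{85} + 960 \cdot \frac{1}{492} = \frac{427}{85} + \frac{80}{41} = \frac{24307}{3485}$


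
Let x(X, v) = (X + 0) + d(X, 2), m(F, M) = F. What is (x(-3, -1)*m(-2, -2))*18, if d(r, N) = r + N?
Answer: 144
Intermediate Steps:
d(r, N) = N + r
x(X, v) = 2 + 2*X (x(X, v) = (X + 0) + (2 + X) = X + (2 + X) = 2 + 2*X)
(x(-3, -1)*m(-2, -2))*18 = ((2 + 2*(-3))*(-2))*18 = ((2 - 6)*(-2))*18 = -4*(-2)*18 = 8*18 = 144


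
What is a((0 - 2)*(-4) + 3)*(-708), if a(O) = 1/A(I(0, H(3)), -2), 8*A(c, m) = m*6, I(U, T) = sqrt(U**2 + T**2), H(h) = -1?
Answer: 472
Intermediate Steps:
I(U, T) = sqrt(T**2 + U**2)
A(c, m) = 3*m/4 (A(c, m) = (m*6)/8 = (6*m)/8 = 3*m/4)
a(O) = -2/3 (a(O) = 1/((3/4)*(-2)) = 1/(-3/2) = -2/3)
a((0 - 2)*(-4) + 3)*(-708) = -2/3*(-708) = 472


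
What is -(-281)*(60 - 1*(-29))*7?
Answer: 175063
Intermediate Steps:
-(-281)*(60 - 1*(-29))*7 = -(-281)*(60 + 29)*7 = -(-281)*89*7 = -281*(-89)*7 = 25009*7 = 175063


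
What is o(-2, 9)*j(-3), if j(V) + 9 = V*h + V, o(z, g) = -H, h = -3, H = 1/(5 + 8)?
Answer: 3/13 ≈ 0.23077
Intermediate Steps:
H = 1/13 ≈ 0.076923
o(z, g) = -1/13 (o(z, g) = -1*1/13 = -1/13)
j(V) = -9 - 2*V (j(V) = -9 + (V*(-3) + V) = -9 + (-3*V + V) = -9 - 2*V)
o(-2, 9)*j(-3) = -(-9 - 2*(-3))/13 = -(-9 + 6)/13 = -1/13*(-3) = 3/13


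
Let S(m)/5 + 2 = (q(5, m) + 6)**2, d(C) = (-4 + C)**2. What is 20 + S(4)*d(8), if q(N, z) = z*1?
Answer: 7860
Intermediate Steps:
q(N, z) = z
S(m) = -10 + 5*(6 + m)**2 (S(m) = -10 + 5*(m + 6)**2 = -10 + 5*(6 + m)**2)
20 + S(4)*d(8) = 20 + (-10 + 5*(6 + 4)**2)*(-4 + 8)**2 = 20 + (-10 + 5*10**2)*4**2 = 20 + (-10 + 5*100)*16 = 20 + (-10 + 500)*16 = 20 + 490*16 = 20 + 7840 = 7860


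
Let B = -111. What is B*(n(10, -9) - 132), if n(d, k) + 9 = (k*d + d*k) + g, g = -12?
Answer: 36963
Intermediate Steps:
n(d, k) = -21 + 2*d*k (n(d, k) = -9 + ((k*d + d*k) - 12) = -9 + ((d*k + d*k) - 12) = -9 + (2*d*k - 12) = -9 + (-12 + 2*d*k) = -21 + 2*d*k)
B*(n(10, -9) - 132) = -111*((-21 + 2*10*(-9)) - 132) = -111*((-21 - 180) - 132) = -111*(-201 - 132) = -111*(-333) = 36963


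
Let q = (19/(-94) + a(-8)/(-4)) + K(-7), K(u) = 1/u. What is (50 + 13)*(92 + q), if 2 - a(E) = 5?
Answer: 1094445/188 ≈ 5821.5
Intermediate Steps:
K(u) = 1/u
a(E) = -3 (a(E) = 2 - 1*5 = 2 - 5 = -3)
q = 533/1316 (q = (19/(-94) - 3/(-4)) + 1/(-7) = (19*(-1/94) - 3*(-1/4)) - 1/7 = (-19/94 + 3/4) - 1/7 = 103/188 - 1/7 = 533/1316 ≈ 0.40501)
(50 + 13)*(92 + q) = (50 + 13)*(92 + 533/1316) = 63*(121605/1316) = 1094445/188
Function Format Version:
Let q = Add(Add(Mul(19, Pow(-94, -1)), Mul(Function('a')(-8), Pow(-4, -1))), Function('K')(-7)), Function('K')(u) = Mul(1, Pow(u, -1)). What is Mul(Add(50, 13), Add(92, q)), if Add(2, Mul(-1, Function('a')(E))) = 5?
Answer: Rational(1094445, 188) ≈ 5821.5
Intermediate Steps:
Function('K')(u) = Pow(u, -1)
Function('a')(E) = -3 (Function('a')(E) = Add(2, Mul(-1, 5)) = Add(2, -5) = -3)
q = Rational(533, 1316) (q = Add(Add(Mul(19, Pow(-94, -1)), Mul(-3, Pow(-4, -1))), Pow(-7, -1)) = Add(Add(Mul(19, Rational(-1, 94)), Mul(-3, Rational(-1, 4))), Rational(-1, 7)) = Add(Add(Rational(-19, 94), Rational(3, 4)), Rational(-1, 7)) = Add(Rational(103, 188), Rational(-1, 7)) = Rational(533, 1316) ≈ 0.40501)
Mul(Add(50, 13), Add(92, q)) = Mul(Add(50, 13), Add(92, Rational(533, 1316))) = Mul(63, Rational(121605, 1316)) = Rational(1094445, 188)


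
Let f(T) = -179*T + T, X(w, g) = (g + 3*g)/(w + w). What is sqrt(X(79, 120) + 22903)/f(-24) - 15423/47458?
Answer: -15423/47458 + sqrt(142956583)/337488 ≈ -0.28955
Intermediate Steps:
X(w, g) = 2*g/w (X(w, g) = (4*g)/((2*w)) = (4*g)*(1/(2*w)) = 2*g/w)
f(T) = -178*T
sqrt(X(79, 120) + 22903)/f(-24) - 15423/47458 = sqrt(2*120/79 + 22903)/((-178*(-24))) - 15423/47458 = sqrt(2*120*(1/79) + 22903)/4272 - 15423*1/47458 = sqrt(240/79 + 22903)*(1/4272) - 15423/47458 = sqrt(1809577/79)*(1/4272) - 15423/47458 = (sqrt(142956583)/79)*(1/4272) - 15423/47458 = sqrt(142956583)/337488 - 15423/47458 = -15423/47458 + sqrt(142956583)/337488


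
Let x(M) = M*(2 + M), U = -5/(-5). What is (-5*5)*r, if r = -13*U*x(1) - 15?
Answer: 1350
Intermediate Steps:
U = 1 (U = -5*(-⅕) = 1)
r = -54 (r = -13*1*(2 + 1) - 15 = -13*1*3 - 15 = -13*3 - 15 = -39 - 15 = -54)
(-5*5)*r = -5*5*(-54) = -25*(-54) = 1350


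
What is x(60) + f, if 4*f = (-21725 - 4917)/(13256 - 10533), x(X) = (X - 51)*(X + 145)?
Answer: 1433507/778 ≈ 1842.6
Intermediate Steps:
x(X) = (-51 + X)*(145 + X)
f = -1903/778 (f = ((-21725 - 4917)/(13256 - 10533))/4 = (-26642/2723)/4 = (-26642*1/2723)/4 = (¼)*(-3806/389) = -1903/778 ≈ -2.4460)
x(60) + f = (-7395 + 60² + 94*60) - 1903/778 = (-7395 + 3600 + 5640) - 1903/778 = 1845 - 1903/778 = 1433507/778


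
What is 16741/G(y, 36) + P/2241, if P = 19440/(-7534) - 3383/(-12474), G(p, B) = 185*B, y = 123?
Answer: 97898051412481/38962331806860 ≈ 2.5126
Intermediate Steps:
P = -108503519/46989558 (P = 19440*(-1/7534) - 3383*(-1/12474) = -9720/3767 + 3383/12474 = -108503519/46989558 ≈ -2.3091)
16741/G(y, 36) + P/2241 = 16741/((185*36)) - 108503519/46989558/2241 = 16741/6660 - 108503519/46989558*1/2241 = 16741*(1/6660) - 108503519/105303599478 = 16741/6660 - 108503519/105303599478 = 97898051412481/38962331806860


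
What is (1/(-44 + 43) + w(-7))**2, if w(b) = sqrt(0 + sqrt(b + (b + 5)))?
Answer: (-1 + (-1)**(1/4)*sqrt(3))**2 ≈ -1.4495 + 0.55051*I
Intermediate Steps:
w(b) = (5 + 2*b)**(1/4) (w(b) = sqrt(0 + sqrt(b + (5 + b))) = sqrt(0 + sqrt(5 + 2*b)) = sqrt(sqrt(5 + 2*b)) = (5 + 2*b)**(1/4))
(1/(-44 + 43) + w(-7))**2 = (1/(-44 + 43) + (5 + 2*(-7))**(1/4))**2 = (1/(-1) + (5 - 14)**(1/4))**2 = (-1 + (-9)**(1/4))**2 = (-1 + (-1)**(1/4)*sqrt(3))**2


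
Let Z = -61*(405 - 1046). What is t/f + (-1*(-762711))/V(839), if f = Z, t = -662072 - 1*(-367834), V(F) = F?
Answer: 29575897129/32805739 ≈ 901.55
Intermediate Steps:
t = -294238 (t = -662072 + 367834 = -294238)
Z = 39101 (Z = -61*(-641) = 39101)
f = 39101
t/f + (-1*(-762711))/V(839) = -294238/39101 - 1*(-762711)/839 = -294238*1/39101 + 762711*(1/839) = -294238/39101 + 762711/839 = 29575897129/32805739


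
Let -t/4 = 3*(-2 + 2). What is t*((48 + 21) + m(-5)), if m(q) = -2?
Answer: 0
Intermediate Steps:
t = 0 (t = -12*(-2 + 2) = -12*0 = -4*0 = 0)
t*((48 + 21) + m(-5)) = 0*((48 + 21) - 2) = 0*(69 - 2) = 0*67 = 0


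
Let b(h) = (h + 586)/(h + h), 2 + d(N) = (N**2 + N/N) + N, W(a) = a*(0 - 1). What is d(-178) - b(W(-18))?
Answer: 283394/9 ≈ 31488.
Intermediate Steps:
W(a) = -a (W(a) = a*(-1) = -a)
d(N) = -1 + N + N**2 (d(N) = -2 + ((N**2 + N/N) + N) = -2 + ((N**2 + 1) + N) = -2 + ((1 + N**2) + N) = -2 + (1 + N + N**2) = -1 + N + N**2)
b(h) = (586 + h)/(2*h) (b(h) = (586 + h)/((2*h)) = (586 + h)*(1/(2*h)) = (586 + h)/(2*h))
d(-178) - b(W(-18)) = (-1 - 178 + (-178)**2) - (586 - 1*(-18))/(2*((-1*(-18)))) = (-1 - 178 + 31684) - (586 + 18)/(2*18) = 31505 - 604/(2*18) = 31505 - 1*151/9 = 31505 - 151/9 = 283394/9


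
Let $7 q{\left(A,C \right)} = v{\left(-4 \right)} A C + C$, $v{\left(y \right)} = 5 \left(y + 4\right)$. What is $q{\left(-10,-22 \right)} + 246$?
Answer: $\frac{1700}{7} \approx 242.86$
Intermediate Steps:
$v{\left(y \right)} = 20 + 5 y$ ($v{\left(y \right)} = 5 \left(4 + y\right) = 20 + 5 y$)
$q{\left(A,C \right)} = \frac{C}{7}$ ($q{\left(A,C \right)} = \frac{\left(20 + 5 \left(-4\right)\right) A C + C}{7} = \frac{\left(20 - 20\right) A C + C}{7} = \frac{0 A C + C}{7} = \frac{0 C + C}{7} = \frac{0 + C}{7} = \frac{C}{7}$)
$q{\left(-10,-22 \right)} + 246 = \frac{1}{7} \left(-22\right) + 246 = - \frac{22}{7} + 246 = \frac{1700}{7}$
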